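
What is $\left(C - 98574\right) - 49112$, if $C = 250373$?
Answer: $102687$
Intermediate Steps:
$\left(C - 98574\right) - 49112 = \left(250373 - 98574\right) - 49112 = 151799 - 49112 = 102687$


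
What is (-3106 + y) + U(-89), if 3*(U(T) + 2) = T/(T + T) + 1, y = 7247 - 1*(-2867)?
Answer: 14013/2 ≈ 7006.5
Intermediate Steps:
y = 10114 (y = 7247 + 2867 = 10114)
U(T) = -3/2 (U(T) = -2 + (T/(T + T) + 1)/3 = -2 + (T/((2*T)) + 1)/3 = -2 + ((1/(2*T))*T + 1)/3 = -2 + (1/2 + 1)/3 = -2 + (1/3)*(3/2) = -2 + 1/2 = -3/2)
(-3106 + y) + U(-89) = (-3106 + 10114) - 3/2 = 7008 - 3/2 = 14013/2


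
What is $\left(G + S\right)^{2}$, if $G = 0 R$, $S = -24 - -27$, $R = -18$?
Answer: $9$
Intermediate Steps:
$S = 3$ ($S = -24 + 27 = 3$)
$G = 0$ ($G = 0 \left(-18\right) = 0$)
$\left(G + S\right)^{2} = \left(0 + 3\right)^{2} = 3^{2} = 9$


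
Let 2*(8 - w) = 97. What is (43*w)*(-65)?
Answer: 226395/2 ≈ 1.1320e+5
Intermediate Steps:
w = -81/2 (w = 8 - 1/2*97 = 8 - 97/2 = -81/2 ≈ -40.500)
(43*w)*(-65) = (43*(-81/2))*(-65) = -3483/2*(-65) = 226395/2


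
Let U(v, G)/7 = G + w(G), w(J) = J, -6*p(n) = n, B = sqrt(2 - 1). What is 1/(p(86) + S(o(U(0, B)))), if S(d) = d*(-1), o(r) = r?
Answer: -3/85 ≈ -0.035294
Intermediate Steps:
B = 1 (B = sqrt(1) = 1)
p(n) = -n/6
U(v, G) = 14*G (U(v, G) = 7*(G + G) = 7*(2*G) = 14*G)
S(d) = -d
1/(p(86) + S(o(U(0, B)))) = 1/(-1/6*86 - 14) = 1/(-43/3 - 1*14) = 1/(-43/3 - 14) = 1/(-85/3) = -3/85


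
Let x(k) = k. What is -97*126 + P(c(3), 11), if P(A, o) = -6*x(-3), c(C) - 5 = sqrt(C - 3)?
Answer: -12204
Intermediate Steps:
c(C) = 5 + sqrt(-3 + C) (c(C) = 5 + sqrt(C - 3) = 5 + sqrt(-3 + C))
P(A, o) = 18 (P(A, o) = -6*(-3) = 18)
-97*126 + P(c(3), 11) = -97*126 + 18 = -12222 + 18 = -12204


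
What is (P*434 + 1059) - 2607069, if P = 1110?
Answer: -2124270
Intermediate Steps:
(P*434 + 1059) - 2607069 = (1110*434 + 1059) - 2607069 = (481740 + 1059) - 2607069 = 482799 - 2607069 = -2124270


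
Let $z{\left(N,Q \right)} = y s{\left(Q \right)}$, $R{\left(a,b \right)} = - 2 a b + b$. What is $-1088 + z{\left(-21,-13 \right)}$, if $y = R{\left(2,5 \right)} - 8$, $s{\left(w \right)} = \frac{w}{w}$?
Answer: $-1111$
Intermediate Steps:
$s{\left(w \right)} = 1$
$R{\left(a,b \right)} = b - 2 a b$ ($R{\left(a,b \right)} = - 2 a b + b = b - 2 a b$)
$y = -23$ ($y = 5 \left(1 - 4\right) - 8 = 5 \left(-3\right) - 8 = -15 - 8 = -23$)
$z{\left(N,Q \right)} = -23$ ($z{\left(N,Q \right)} = \left(-23\right) 1 = -23$)
$-1088 + z{\left(-21,-13 \right)} = -1088 - 23 = -1111$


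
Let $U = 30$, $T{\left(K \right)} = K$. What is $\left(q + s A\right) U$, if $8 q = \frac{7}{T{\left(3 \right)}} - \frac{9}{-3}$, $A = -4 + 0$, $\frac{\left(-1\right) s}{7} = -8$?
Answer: $-6700$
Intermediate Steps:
$s = 56$ ($s = \left(-7\right) \left(-8\right) = 56$)
$A = -4$
$q = \frac{2}{3}$ ($q = \frac{\frac{7}{3} - \frac{9}{-3}}{8} = \frac{7 \cdot \frac{1}{3} - -3}{8} = \frac{\frac{7}{3} + 3}{8} = \frac{1}{8} \cdot \frac{16}{3} = \frac{2}{3} \approx 0.66667$)
$\left(q + s A\right) U = \left(\frac{2}{3} + 56 \left(-4\right)\right) 30 = \left(\frac{2}{3} - 224\right) 30 = \left(- \frac{670}{3}\right) 30 = -6700$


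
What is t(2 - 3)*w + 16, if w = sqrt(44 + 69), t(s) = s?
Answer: 16 - sqrt(113) ≈ 5.3699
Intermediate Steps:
w = sqrt(113) ≈ 10.630
t(2 - 3)*w + 16 = (2 - 3)*sqrt(113) + 16 = -sqrt(113) + 16 = 16 - sqrt(113)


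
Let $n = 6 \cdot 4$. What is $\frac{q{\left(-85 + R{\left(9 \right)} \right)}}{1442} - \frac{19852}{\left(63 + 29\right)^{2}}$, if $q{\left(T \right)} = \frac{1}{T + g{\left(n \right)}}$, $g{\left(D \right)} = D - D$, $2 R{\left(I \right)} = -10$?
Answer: $- \frac{40256266}{17163405} \approx -2.3455$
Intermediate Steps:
$R{\left(I \right)} = -5$ ($R{\left(I \right)} = \frac{1}{2} \left(-10\right) = -5$)
$n = 24$
$g{\left(D \right)} = 0$
$q{\left(T \right)} = \frac{1}{T}$ ($q{\left(T \right)} = \frac{1}{T + 0} = \frac{1}{T}$)
$\frac{q{\left(-85 + R{\left(9 \right)} \right)}}{1442} - \frac{19852}{\left(63 + 29\right)^{2}} = \frac{1}{\left(-85 - 5\right) 1442} - \frac{19852}{\left(63 + 29\right)^{2}} = \frac{1}{-90} \cdot \frac{1}{1442} - \frac{19852}{92^{2}} = \left(- \frac{1}{90}\right) \frac{1}{1442} - \frac{19852}{8464} = - \frac{1}{129780} - \frac{4963}{2116} = - \frac{40256266}{17163405}$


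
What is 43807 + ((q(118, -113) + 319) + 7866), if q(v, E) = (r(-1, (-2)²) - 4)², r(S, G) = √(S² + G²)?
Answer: 52025 - 8*√17 ≈ 51992.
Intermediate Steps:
r(S, G) = √(G² + S²)
q(v, E) = (-4 + √17)² (q(v, E) = (√(((-2)²)² + (-1)²) - 4)² = (√(4² + 1) - 4)² = (√(16 + 1) - 4)² = (√17 - 4)² = (-4 + √17)²)
43807 + ((q(118, -113) + 319) + 7866) = 43807 + (((4 - √17)² + 319) + 7866) = 43807 + ((319 + (4 - √17)²) + 7866) = 43807 + (8185 + (4 - √17)²) = 51992 + (4 - √17)²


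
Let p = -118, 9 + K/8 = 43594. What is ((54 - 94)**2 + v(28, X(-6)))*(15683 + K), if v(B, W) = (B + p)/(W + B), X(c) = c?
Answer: 6396392465/11 ≈ 5.8149e+8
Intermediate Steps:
K = 348680 (K = -72 + 8*43594 = -72 + 348752 = 348680)
v(B, W) = (-118 + B)/(B + W) (v(B, W) = (B - 118)/(W + B) = (-118 + B)/(B + W))
((54 - 94)**2 + v(28, X(-6)))*(15683 + K) = ((54 - 94)**2 + (-118 + 28)/(28 - 6))*(15683 + 348680) = ((-40)**2 - 90/22)*364363 = (1600 + (1/22)*(-90))*364363 = (1600 - 45/11)*364363 = (17555/11)*364363 = 6396392465/11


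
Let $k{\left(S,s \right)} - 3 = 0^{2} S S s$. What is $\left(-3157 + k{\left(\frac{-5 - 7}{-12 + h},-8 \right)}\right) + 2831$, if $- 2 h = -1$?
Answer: $-323$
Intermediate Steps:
$h = \frac{1}{2}$ ($h = \left(- \frac{1}{2}\right) \left(-1\right) = \frac{1}{2} \approx 0.5$)
$k{\left(S,s \right)} = 3$ ($k{\left(S,s \right)} = 3 + 0^{2} S S s = 3 + 0 S S s = 3 + 0 S s = 3 + 0 s = 3 + 0 = 3$)
$\left(-3157 + k{\left(\frac{-5 - 7}{-12 + h},-8 \right)}\right) + 2831 = \left(-3157 + 3\right) + 2831 = -3154 + 2831 = -323$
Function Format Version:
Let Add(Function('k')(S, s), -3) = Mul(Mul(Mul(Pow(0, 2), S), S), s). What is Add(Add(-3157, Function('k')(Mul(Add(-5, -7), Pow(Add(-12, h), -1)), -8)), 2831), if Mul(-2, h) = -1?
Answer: -323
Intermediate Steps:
h = Rational(1, 2) (h = Mul(Rational(-1, 2), -1) = Rational(1, 2) ≈ 0.50000)
Function('k')(S, s) = 3 (Function('k')(S, s) = Add(3, Mul(Mul(Mul(Pow(0, 2), S), S), s)) = Add(3, Mul(Mul(Mul(0, S), S), s)) = Add(3, Mul(Mul(0, S), s)) = Add(3, Mul(0, s)) = Add(3, 0) = 3)
Add(Add(-3157, Function('k')(Mul(Add(-5, -7), Pow(Add(-12, h), -1)), -8)), 2831) = Add(Add(-3157, 3), 2831) = Add(-3154, 2831) = -323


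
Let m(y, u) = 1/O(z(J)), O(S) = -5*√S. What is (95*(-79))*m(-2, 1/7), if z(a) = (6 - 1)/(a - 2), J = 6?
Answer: 3002*√5/5 ≈ 1342.5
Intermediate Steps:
z(a) = 5/(-2 + a)
m(y, u) = -2*√5/25 (m(y, u) = 1/(-5*√5/√(-2 + 6)) = 1/(-5*√5/2) = -2*√5/25)
(95*(-79))*m(-2, 1/7) = (95*(-79))*(-2*√5/25) = -(-3002)*√5/5 = 3002*√5/5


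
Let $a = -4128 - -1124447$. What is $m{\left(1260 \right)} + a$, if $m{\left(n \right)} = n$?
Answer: $1121579$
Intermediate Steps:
$a = 1120319$ ($a = -4128 + 1124447 = 1120319$)
$m{\left(1260 \right)} + a = 1260 + 1120319 = 1121579$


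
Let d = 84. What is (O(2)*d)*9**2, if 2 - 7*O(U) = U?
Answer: 0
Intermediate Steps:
O(U) = 2/7 - U/7
(O(2)*d)*9**2 = ((2/7 - 1/7*2)*84)*9**2 = ((2/7 - 2/7)*84)*81 = (0*84)*81 = 0*81 = 0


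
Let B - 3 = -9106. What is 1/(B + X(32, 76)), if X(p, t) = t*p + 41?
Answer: -1/6630 ≈ -0.00015083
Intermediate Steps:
B = -9103 (B = 3 - 9106 = -9103)
X(p, t) = 41 + p*t (X(p, t) = p*t + 41 = 41 + p*t)
1/(B + X(32, 76)) = 1/(-9103 + (41 + 32*76)) = 1/(-9103 + (41 + 2432)) = 1/(-9103 + 2473) = 1/(-6630) = -1/6630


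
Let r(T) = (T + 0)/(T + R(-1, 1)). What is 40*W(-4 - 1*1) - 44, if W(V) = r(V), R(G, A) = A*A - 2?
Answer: -32/3 ≈ -10.667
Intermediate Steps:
R(G, A) = -2 + A² (R(G, A) = A² - 2 = -2 + A²)
r(T) = T/(-1 + T) (r(T) = (T + 0)/(T + (-2 + 1²)) = T/(T + (-2 + 1)) = T/(T - 1) = T/(-1 + T))
W(V) = V/(-1 + V)
40*W(-4 - 1*1) - 44 = 40*((-4 - 1*1)/(-1 + (-4 - 1*1))) - 44 = 40*((-4 - 1)/(-1 + (-4 - 1))) - 44 = 40*(-5/(-1 - 5)) - 44 = 40*(-5/(-6)) - 44 = 40*(-5*(-⅙)) - 44 = 40*(⅚) - 44 = 100/3 - 44 = -32/3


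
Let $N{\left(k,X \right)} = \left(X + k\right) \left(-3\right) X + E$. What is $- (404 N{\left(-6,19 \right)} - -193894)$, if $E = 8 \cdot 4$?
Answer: $92542$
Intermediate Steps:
$E = 32$
$N{\left(k,X \right)} = 32 + X \left(- 3 X - 3 k\right)$ ($N{\left(k,X \right)} = \left(X + k\right) \left(-3\right) X + 32 = \left(- 3 X - 3 k\right) X + 32 = X \left(- 3 X - 3 k\right) + 32 = 32 + X \left(- 3 X - 3 k\right)$)
$- (404 N{\left(-6,19 \right)} - -193894) = - (404 \left(32 - 3 \cdot 19^{2} - 57 \left(-6\right)\right) - -193894) = - (404 \left(32 - 1083 + 342\right) + 193894) = - (404 \left(-709\right) + 193894) = - (-286436 + 193894) = \left(-1\right) \left(-92542\right) = 92542$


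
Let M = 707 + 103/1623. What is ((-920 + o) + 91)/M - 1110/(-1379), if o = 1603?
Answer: 1503049299/791245378 ≈ 1.8996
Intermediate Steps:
M = 1147564/1623 (M = 707 + 103*(1/1623) = 707 + 103/1623 = 1147564/1623 ≈ 707.06)
((-920 + o) + 91)/M - 1110/(-1379) = ((-920 + 1603) + 91)/(1147564/1623) - 1110/(-1379) = (683 + 91)*(1623/1147564) - 1110*(-1/1379) = 774*(1623/1147564) + 1110/1379 = 628101/573782 + 1110/1379 = 1503049299/791245378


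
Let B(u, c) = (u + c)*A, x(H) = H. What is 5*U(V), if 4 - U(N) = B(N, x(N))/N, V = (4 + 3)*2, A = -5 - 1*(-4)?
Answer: 30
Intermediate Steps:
A = -1 (A = -5 + 4 = -1)
V = 14 (V = 7*2 = 14)
B(u, c) = -c - u (B(u, c) = (u + c)*(-1) = (c + u)*(-1) = -c - u)
U(N) = 6 (U(N) = 4 - (-N - N)/N = 4 - (-2*N)/N = 4 - 1*(-2) = 4 + 2 = 6)
5*U(V) = 5*6 = 30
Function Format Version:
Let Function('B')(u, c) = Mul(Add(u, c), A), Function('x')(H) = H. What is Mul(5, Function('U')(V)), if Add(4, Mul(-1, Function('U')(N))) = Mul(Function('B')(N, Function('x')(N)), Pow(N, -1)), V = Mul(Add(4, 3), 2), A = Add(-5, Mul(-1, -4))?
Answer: 30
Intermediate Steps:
A = -1 (A = Add(-5, 4) = -1)
V = 14 (V = Mul(7, 2) = 14)
Function('B')(u, c) = Add(Mul(-1, c), Mul(-1, u)) (Function('B')(u, c) = Mul(Add(u, c), -1) = Mul(Add(c, u), -1) = Add(Mul(-1, c), Mul(-1, u)))
Function('U')(N) = 6 (Function('U')(N) = Add(4, Mul(-1, Mul(Add(Mul(-1, N), Mul(-1, N)), Pow(N, -1)))) = Add(4, Mul(-1, Mul(Mul(-2, N), Pow(N, -1)))) = Add(4, Mul(-1, -2)) = Add(4, 2) = 6)
Mul(5, Function('U')(V)) = Mul(5, 6) = 30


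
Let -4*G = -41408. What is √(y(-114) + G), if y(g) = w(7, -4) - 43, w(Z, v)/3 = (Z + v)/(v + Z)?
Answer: 2*√2578 ≈ 101.55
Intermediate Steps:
G = 10352 (G = -¼*(-41408) = 10352)
w(Z, v) = 3 (w(Z, v) = 3*((Z + v)/(v + Z)) = 3*((Z + v)/(Z + v)) = 3*1 = 3)
y(g) = -40 (y(g) = 3 - 43 = -40)
√(y(-114) + G) = √(-40 + 10352) = √10312 = 2*√2578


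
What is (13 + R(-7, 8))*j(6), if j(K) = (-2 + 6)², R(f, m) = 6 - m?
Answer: 176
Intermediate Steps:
j(K) = 16 (j(K) = 4² = 16)
(13 + R(-7, 8))*j(6) = (13 + (6 - 1*8))*16 = (13 + (6 - 8))*16 = (13 - 2)*16 = 11*16 = 176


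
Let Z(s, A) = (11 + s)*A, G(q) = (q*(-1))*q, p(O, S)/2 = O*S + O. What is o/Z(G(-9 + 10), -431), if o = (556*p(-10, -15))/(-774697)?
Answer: 2224/47699201 ≈ 4.6626e-5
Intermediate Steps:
p(O, S) = 2*O + 2*O*S (p(O, S) = 2*(O*S + O) = 2*(O + O*S) = 2*O + 2*O*S)
G(q) = -q² (G(q) = (-q)*q = -q²)
Z(s, A) = A*(11 + s)
o = -22240/110671 (o = (556*(2*(-10)*(1 - 15)))/(-774697) = (556*(2*(-10)*(-14)))*(-1/774697) = (556*280)*(-1/774697) = 155680*(-1/774697) = -22240/110671 ≈ -0.20096)
o/Z(G(-9 + 10), -431) = -22240*(-1/(431*(11 - (-9 + 10)²)))/110671 = -22240*(-1/(431*(11 - 1*1²)))/110671 = -22240*(-1/(431*(11 - 1*1)))/110671 = -22240*(-1/(431*(11 - 1)))/110671 = -22240/(110671*((-431*10))) = -22240/110671/(-4310) = -22240/110671*(-1/4310) = 2224/47699201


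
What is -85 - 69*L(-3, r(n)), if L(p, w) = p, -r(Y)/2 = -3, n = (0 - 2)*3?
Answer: 122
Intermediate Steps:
n = -6 (n = -2*3 = -6)
r(Y) = 6 (r(Y) = -2*(-3) = 6)
-85 - 69*L(-3, r(n)) = -85 - 69*(-3) = -85 + 207 = 122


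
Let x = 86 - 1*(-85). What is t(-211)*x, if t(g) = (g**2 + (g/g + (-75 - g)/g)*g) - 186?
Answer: 7568460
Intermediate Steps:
t(g) = -186 + g**2 + g*(1 + (-75 - g)/g) (t(g) = (g**2 + (1 + (-75 - g)/g)*g) - 186 = (g**2 + g*(1 + (-75 - g)/g)) - 186 = -186 + g**2 + g*(1 + (-75 - g)/g))
x = 171 (x = 86 + 85 = 171)
t(-211)*x = (-261 + (-211)**2)*171 = (-261 + 44521)*171 = 44260*171 = 7568460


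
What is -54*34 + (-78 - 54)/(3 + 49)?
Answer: -23901/13 ≈ -1838.5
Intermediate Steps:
-54*34 + (-78 - 54)/(3 + 49) = -1836 - 132/52 = -1836 - 132*1/52 = -1836 - 33/13 = -23901/13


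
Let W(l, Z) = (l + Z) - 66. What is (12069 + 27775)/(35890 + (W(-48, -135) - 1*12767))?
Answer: 19922/11437 ≈ 1.7419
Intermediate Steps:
W(l, Z) = -66 + Z + l (W(l, Z) = (Z + l) - 66 = -66 + Z + l)
(12069 + 27775)/(35890 + (W(-48, -135) - 1*12767)) = (12069 + 27775)/(35890 + ((-66 - 135 - 48) - 1*12767)) = 39844/(35890 + (-249 - 12767)) = 39844/(35890 - 13016) = 39844/22874 = 39844*(1/22874) = 19922/11437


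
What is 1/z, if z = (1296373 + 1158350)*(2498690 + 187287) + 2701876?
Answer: 1/6593332221247 ≈ 1.5167e-13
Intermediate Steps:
z = 6593332221247 (z = 2454723*2685977 + 2701876 = 6593329519371 + 2701876 = 6593332221247)
1/z = 1/6593332221247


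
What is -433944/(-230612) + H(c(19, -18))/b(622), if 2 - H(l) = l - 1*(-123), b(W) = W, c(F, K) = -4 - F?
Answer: 30914149/17930083 ≈ 1.7241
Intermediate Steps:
H(l) = -121 - l (H(l) = 2 - (l - 1*(-123)) = 2 - (l + 123) = 2 - (123 + l) = 2 + (-123 - l) = -121 - l)
-433944/(-230612) + H(c(19, -18))/b(622) = -433944/(-230612) + (-121 - (-4 - 1*19))/622 = -433944*(-1/230612) + (-121 - (-4 - 19))*(1/622) = 108486/57653 + (-121 - 1*(-23))*(1/622) = 108486/57653 + (-121 + 23)*(1/622) = 108486/57653 - 98*1/622 = 108486/57653 - 49/311 = 30914149/17930083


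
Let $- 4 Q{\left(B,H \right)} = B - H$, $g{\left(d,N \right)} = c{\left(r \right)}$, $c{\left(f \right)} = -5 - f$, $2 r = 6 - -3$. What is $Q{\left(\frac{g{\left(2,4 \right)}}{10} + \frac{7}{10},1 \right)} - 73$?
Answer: $- \frac{1163}{16} \approx -72.688$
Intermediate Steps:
$r = \frac{9}{2}$ ($r = \frac{6 - -3}{2} = \frac{6 + 3}{2} = \frac{1}{2} \cdot 9 = \frac{9}{2} \approx 4.5$)
$g{\left(d,N \right)} = - \frac{19}{2}$ ($g{\left(d,N \right)} = -5 - \frac{9}{2} = - \frac{19}{2}$)
$Q{\left(B,H \right)} = - \frac{B}{4} + \frac{H}{4}$ ($Q{\left(B,H \right)} = - \frac{B - H}{4} = - \frac{B}{4} + \frac{H}{4}$)
$Q{\left(\frac{g{\left(2,4 \right)}}{10} + \frac{7}{10},1 \right)} - 73 = \left(- \frac{- \frac{19}{2 \cdot 10} + \frac{7}{10}}{4} + \frac{1}{4} \cdot 1\right) - 73 = \left(- \frac{\left(- \frac{19}{2}\right) \frac{1}{10} + 7 \cdot \frac{1}{10}}{4} + \frac{1}{4}\right) - 73 = \left(- \frac{- \frac{19}{20} + \frac{7}{10}}{4} + \frac{1}{4}\right) - 73 = \left(\left(- \frac{1}{4}\right) \left(- \frac{1}{4}\right) + \frac{1}{4}\right) - 73 = \left(\frac{1}{16} + \frac{1}{4}\right) - 73 = \frac{5}{16} - 73 = - \frac{1163}{16}$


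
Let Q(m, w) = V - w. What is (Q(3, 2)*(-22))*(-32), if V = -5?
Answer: -4928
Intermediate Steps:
Q(m, w) = -5 - w
(Q(3, 2)*(-22))*(-32) = ((-5 - 1*2)*(-22))*(-32) = ((-5 - 2)*(-22))*(-32) = -7*(-22)*(-32) = 154*(-32) = -4928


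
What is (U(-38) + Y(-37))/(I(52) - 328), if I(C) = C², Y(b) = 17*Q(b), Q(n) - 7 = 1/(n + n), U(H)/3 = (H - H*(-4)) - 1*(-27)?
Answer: -27397/175824 ≈ -0.15582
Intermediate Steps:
U(H) = 81 + 15*H (U(H) = 3*((H - H*(-4)) - 1*(-27)) = 3*((H - (-4)*H) + 27) = 3*((H + 4*H) + 27) = 3*(5*H + 27) = 3*(27 + 5*H) = 81 + 15*H)
Q(n) = 7 + 1/(2*n) (Q(n) = 7 + 1/(n + n) = 7 + 1/(2*n))
Y(b) = 119 + 17/(2*b) (Y(b) = 17*(7 + 1/(2*b)) = 119 + 17/(2*b))
(U(-38) + Y(-37))/(I(52) - 328) = ((81 + 15*(-38)) + (119 + (17/2)/(-37)))/(52² - 328) = ((81 - 570) + (119 + (17/2)*(-1/37)))/(2704 - 328) = (-489 + (119 - 17/74))/2376 = (-489 + 8789/74)*(1/2376) = -27397/74*1/2376 = -27397/175824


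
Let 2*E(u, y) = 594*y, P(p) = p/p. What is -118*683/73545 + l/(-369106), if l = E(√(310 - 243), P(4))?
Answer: -29769571829/27145900770 ≈ -1.0967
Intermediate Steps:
P(p) = 1
E(u, y) = 297*y (E(u, y) = (594*y)/2 = 297*y)
l = 297 (l = 297*1 = 297)
-118*683/73545 + l/(-369106) = -118*683/73545 + 297/(-369106) = -80594*1/73545 + 297*(-1/369106) = -80594/73545 - 297/369106 = -29769571829/27145900770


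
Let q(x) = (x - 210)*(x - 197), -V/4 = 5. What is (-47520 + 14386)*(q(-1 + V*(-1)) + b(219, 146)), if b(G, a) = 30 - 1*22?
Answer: -1126754804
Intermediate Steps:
V = -20 (V = -4*5 = -20)
b(G, a) = 8 (b(G, a) = 30 - 22 = 8)
q(x) = (-210 + x)*(-197 + x)
(-47520 + 14386)*(q(-1 + V*(-1)) + b(219, 146)) = (-47520 + 14386)*((41370 + (-1 - 20*(-1))² - 407*(-1 - 20*(-1))) + 8) = -33134*((41370 + (-1 + 20)² - 407*(-1 + 20)) + 8) = -33134*((41370 + 19² - 407*19) + 8) = -33134*((41370 + 361 - 7733) + 8) = -33134*(33998 + 8) = -33134*34006 = -1126754804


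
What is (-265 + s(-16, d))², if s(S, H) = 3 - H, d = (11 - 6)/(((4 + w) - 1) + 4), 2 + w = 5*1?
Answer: 275625/4 ≈ 68906.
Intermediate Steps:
w = 3 (w = -2 + 5*1 = -2 + 5 = 3)
d = ½ (d = (11 - 6)/(((4 + 3) - 1) + 4) = 5/((7 - 1) + 4) = 5/(6 + 4) = 5/10 = 5*(⅒) = ½ ≈ 0.50000)
(-265 + s(-16, d))² = (-265 + (3 - 1*½))² = (-265 + (3 - ½))² = (-265 + 5/2)² = (-525/2)² = 275625/4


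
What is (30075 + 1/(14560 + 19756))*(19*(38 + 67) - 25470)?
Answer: -24227460630975/34316 ≈ -7.0601e+8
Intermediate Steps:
(30075 + 1/(14560 + 19756))*(19*(38 + 67) - 25470) = (30075 + 1/34316)*(19*105 - 25470) = (30075 + 1/34316)*(1995 - 25470) = (1032053701/34316)*(-23475) = -24227460630975/34316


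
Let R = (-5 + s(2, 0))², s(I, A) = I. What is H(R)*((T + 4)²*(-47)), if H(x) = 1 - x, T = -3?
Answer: 376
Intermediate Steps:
R = 9 (R = (-5 + 2)² = (-3)² = 9)
H(R)*((T + 4)²*(-47)) = (1 - 1*9)*((-3 + 4)²*(-47)) = (1 - 9)*(1²*(-47)) = -8*(-47) = 376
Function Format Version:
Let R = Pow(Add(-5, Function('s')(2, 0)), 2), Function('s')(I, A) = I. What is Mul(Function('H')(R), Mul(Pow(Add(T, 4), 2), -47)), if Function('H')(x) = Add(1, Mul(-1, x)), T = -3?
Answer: 376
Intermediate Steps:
R = 9 (R = Pow(Add(-5, 2), 2) = Pow(-3, 2) = 9)
Mul(Function('H')(R), Mul(Pow(Add(T, 4), 2), -47)) = Mul(Add(1, Mul(-1, 9)), Mul(Pow(Add(-3, 4), 2), -47)) = Mul(Add(1, -9), Mul(Pow(1, 2), -47)) = Mul(-8, Mul(1, -47)) = Mul(-8, -47) = 376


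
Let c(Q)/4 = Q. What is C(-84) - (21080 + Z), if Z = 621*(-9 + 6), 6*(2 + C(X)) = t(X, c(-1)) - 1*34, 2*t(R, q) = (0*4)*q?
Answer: -57674/3 ≈ -19225.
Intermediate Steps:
c(Q) = 4*Q
t(R, q) = 0 (t(R, q) = ((0*4)*q)/2 = (0*q)/2 = (1/2)*0 = 0)
C(X) = -23/3 (C(X) = -2 + (0 - 1*34)/6 = -2 + (0 - 34)/6 = -2 + (1/6)*(-34) = -2 - 17/3 = -23/3)
Z = -1863 (Z = 621*(-3) = -1863)
C(-84) - (21080 + Z) = -23/3 - (21080 - 1863) = -23/3 - 1*19217 = -23/3 - 19217 = -57674/3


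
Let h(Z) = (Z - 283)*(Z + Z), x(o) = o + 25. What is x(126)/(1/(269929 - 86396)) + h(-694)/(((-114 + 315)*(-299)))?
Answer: 1665551258741/60099 ≈ 2.7713e+7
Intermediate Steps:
x(o) = 25 + o
h(Z) = 2*Z*(-283 + Z) (h(Z) = (-283 + Z)*(2*Z) = 2*Z*(-283 + Z))
x(126)/(1/(269929 - 86396)) + h(-694)/(((-114 + 315)*(-299))) = (25 + 126)/(1/(269929 - 86396)) + (2*(-694)*(-283 - 694))/(((-114 + 315)*(-299))) = 151/(1/183533) + (2*(-694)*(-977))/((201*(-299))) = 151/(1/183533) + 1356076/(-60099) = 151*183533 + 1356076*(-1/60099) = 27713483 - 1356076/60099 = 1665551258741/60099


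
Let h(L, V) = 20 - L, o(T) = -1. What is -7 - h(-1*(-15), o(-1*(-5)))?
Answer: -12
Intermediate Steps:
-7 - h(-1*(-15), o(-1*(-5))) = -7 - (20 - (-1)*(-15)) = -7 - (20 - 1*15) = -7 - (20 - 15) = -7 - 1*5 = -7 - 5 = -12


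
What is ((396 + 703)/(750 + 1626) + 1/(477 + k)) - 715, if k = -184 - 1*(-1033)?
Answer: -375200365/525096 ≈ -714.54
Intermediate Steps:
k = 849 (k = -184 + 1033 = 849)
((396 + 703)/(750 + 1626) + 1/(477 + k)) - 715 = ((396 + 703)/(750 + 1626) + 1/(477 + 849)) - 715 = (1099/2376 + 1/1326) - 715 = 243275/525096 - 715 = -375200365/525096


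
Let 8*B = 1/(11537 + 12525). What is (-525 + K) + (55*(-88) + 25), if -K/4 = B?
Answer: -256982161/48124 ≈ -5340.0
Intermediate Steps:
B = 1/192496 (B = 1/(8*(11537 + 12525)) = (⅛)/24062 = (⅛)*(1/24062) = 1/192496 ≈ 5.1949e-6)
K = -1/48124 (K = -4*1/192496 = -1/48124 ≈ -2.0780e-5)
(-525 + K) + (55*(-88) + 25) = (-525 - 1/48124) + (55*(-88) + 25) = -25265101/48124 + (-4840 + 25) = -25265101/48124 - 4815 = -256982161/48124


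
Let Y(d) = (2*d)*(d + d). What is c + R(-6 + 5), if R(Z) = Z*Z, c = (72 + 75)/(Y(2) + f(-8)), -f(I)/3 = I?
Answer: 187/40 ≈ 4.6750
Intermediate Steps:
f(I) = -3*I
Y(d) = 4*d² (Y(d) = (2*d)*(2*d) = 4*d²)
c = 147/40 (c = (72 + 75)/(4*2² - 3*(-8)) = 147/(4*4 + 24) = 147/(16 + 24) = 147/40 ≈ 3.6750)
R(Z) = Z²
c + R(-6 + 5) = 147/40 + (-6 + 5)² = 147/40 + (-1)² = 147/40 + 1 = 187/40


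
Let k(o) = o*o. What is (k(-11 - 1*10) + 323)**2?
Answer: 583696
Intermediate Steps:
k(o) = o**2
(k(-11 - 1*10) + 323)**2 = ((-11 - 1*10)**2 + 323)**2 = ((-11 - 10)**2 + 323)**2 = ((-21)**2 + 323)**2 = (441 + 323)**2 = 764**2 = 583696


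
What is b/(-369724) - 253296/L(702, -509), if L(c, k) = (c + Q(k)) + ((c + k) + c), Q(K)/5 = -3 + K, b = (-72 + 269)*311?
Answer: 10398956687/39560468 ≈ 262.86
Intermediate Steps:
b = 61267 (b = 197*311 = 61267)
Q(K) = -15 + 5*K (Q(K) = 5*(-3 + K) = -15 + 5*K)
L(c, k) = -15 + 3*c + 6*k (L(c, k) = (c + (-15 + 5*k)) + ((c + k) + c) = (-15 + c + 5*k) + (k + 2*c) = -15 + 3*c + 6*k)
b/(-369724) - 253296/L(702, -509) = 61267/(-369724) - 253296/(-15 + 3*702 + 6*(-509)) = 61267*(-1/369724) - 253296/(-15 + 2106 - 3054) = -61267/369724 - 253296/(-963) = -61267/369724 - 253296*(-1/963) = -61267/369724 + 28144/107 = 10398956687/39560468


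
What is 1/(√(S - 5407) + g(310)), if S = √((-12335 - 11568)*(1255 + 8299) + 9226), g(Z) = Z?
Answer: 1/(310 + √(-5407 + 2*I*√57090009)) ≈ 0.0024333 - 0.00065815*I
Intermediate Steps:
S = 2*I*√57090009 (S = √(-23903*9554 + 9226) = √(-228369262 + 9226) = √(-228360036) = 2*I*√57090009 ≈ 15112.0*I)
1/(√(S - 5407) + g(310)) = 1/(√(2*I*√57090009 - 5407) + 310) = 1/(√(-5407 + 2*I*√57090009) + 310) = 1/(310 + √(-5407 + 2*I*√57090009))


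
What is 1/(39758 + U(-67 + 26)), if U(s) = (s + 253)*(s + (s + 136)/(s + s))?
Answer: 41/1263636 ≈ 3.2446e-5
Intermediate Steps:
U(s) = (253 + s)*(s + (136 + s)/(2*s)) (U(s) = (253 + s)*(s + (136 + s)/((2*s))) = (253 + s)*(s + (136 + s)*(1/(2*s))) = (253 + s)*(s + (136 + s)/(2*s)))
1/(39758 + U(-67 + 26)) = 1/(39758 + (389/2 + (-67 + 26)**2 + 17204/(-67 + 26) + 507*(-67 + 26)/2)) = 1/(39758 + (389/2 + (-41)**2 + 17204/(-41) + (507/2)*(-41))) = 1/(39758 + (389/2 + 1681 + 17204*(-1/41) - 20787/2)) = 1/(39758 + (389/2 + 1681 - 17204/41 - 20787/2)) = 1/(39758 - 366442/41) = 1/(1263636/41) = 41/1263636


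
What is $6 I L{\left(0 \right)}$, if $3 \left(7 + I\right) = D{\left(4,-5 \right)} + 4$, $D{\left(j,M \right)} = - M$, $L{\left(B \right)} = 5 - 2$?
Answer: $-72$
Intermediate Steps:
$L{\left(B \right)} = 3$ ($L{\left(B \right)} = 5 - 2 = 3$)
$I = -4$ ($I = -7 + \frac{\left(-1\right) \left(-5\right) + 4}{3} = -7 + \frac{5 + 4}{3} = -7 + \frac{1}{3} \cdot 9 = -7 + 3 = -4$)
$6 I L{\left(0 \right)} = 6 \left(-4\right) 3 = \left(-24\right) 3 = -72$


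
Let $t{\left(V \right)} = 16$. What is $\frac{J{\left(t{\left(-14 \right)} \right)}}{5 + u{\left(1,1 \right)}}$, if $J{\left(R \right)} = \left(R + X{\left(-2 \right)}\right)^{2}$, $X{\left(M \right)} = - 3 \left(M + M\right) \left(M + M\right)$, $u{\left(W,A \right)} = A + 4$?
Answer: $\frac{512}{5} \approx 102.4$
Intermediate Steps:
$u{\left(W,A \right)} = 4 + A$
$X{\left(M \right)} = - 12 M^{2}$ ($X{\left(M \right)} = - 3 \cdot 2 M 2 M = - 3 \cdot 4 M^{2} = - 12 M^{2}$)
$J{\left(R \right)} = \left(-48 + R\right)^{2}$ ($J{\left(R \right)} = \left(R - 12 \left(-2\right)^{2}\right)^{2} = \left(R - 48\right)^{2} = \left(-48 + R\right)^{2}$)
$\frac{J{\left(t{\left(-14 \right)} \right)}}{5 + u{\left(1,1 \right)}} = \frac{\left(-48 + 16\right)^{2}}{5 + \left(4 + 1\right)} = \frac{\left(-32\right)^{2}}{5 + 5} = \frac{1}{10} \cdot 1024 = \frac{512}{5}$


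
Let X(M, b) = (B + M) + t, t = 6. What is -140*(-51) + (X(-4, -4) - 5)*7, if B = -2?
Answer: 7105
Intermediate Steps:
X(M, b) = 4 + M (X(M, b) = (-2 + M) + 6 = 4 + M)
-140*(-51) + (X(-4, -4) - 5)*7 = -140*(-51) + ((4 - 4) - 5)*7 = 7140 + (0 - 5)*7 = 7140 - 5*7 = 7140 - 35 = 7105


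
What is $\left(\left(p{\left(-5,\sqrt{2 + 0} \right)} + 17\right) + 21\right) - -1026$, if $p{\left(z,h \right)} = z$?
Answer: $1059$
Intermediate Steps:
$\left(\left(p{\left(-5,\sqrt{2 + 0} \right)} + 17\right) + 21\right) - -1026 = \left(\left(-5 + 17\right) + 21\right) - -1026 = \left(12 + 21\right) + 1026 = 33 + 1026 = 1059$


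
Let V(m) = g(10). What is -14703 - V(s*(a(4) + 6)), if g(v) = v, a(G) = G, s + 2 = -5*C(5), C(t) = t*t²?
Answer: -14713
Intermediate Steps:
C(t) = t³
s = -627 (s = -2 - 5*5³ = -2 - 5*125 = -2 - 625 = -627)
V(m) = 10
-14703 - V(s*(a(4) + 6)) = -14703 - 1*10 = -14703 - 10 = -14713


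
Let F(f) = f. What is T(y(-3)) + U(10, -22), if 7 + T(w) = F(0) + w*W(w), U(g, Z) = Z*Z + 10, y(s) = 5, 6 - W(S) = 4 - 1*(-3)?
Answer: 482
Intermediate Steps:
W(S) = -1 (W(S) = 6 - (4 - 1*(-3)) = 6 - (4 + 3) = 6 - 1*7 = 6 - 7 = -1)
U(g, Z) = 10 + Z**2 (U(g, Z) = Z**2 + 10 = 10 + Z**2)
T(w) = -7 - w (T(w) = -7 + (0 + w*(-1)) = -7 + (0 - w) = -7 - w)
T(y(-3)) + U(10, -22) = (-7 - 1*5) + (10 + (-22)**2) = (-7 - 5) + (10 + 484) = -12 + 494 = 482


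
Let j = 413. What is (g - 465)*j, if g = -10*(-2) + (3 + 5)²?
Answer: -157353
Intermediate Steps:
g = 84 (g = 20 + 8² = 20 + 64 = 84)
(g - 465)*j = (84 - 465)*413 = -381*413 = -157353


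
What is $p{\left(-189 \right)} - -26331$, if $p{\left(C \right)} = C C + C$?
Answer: $61863$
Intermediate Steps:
$p{\left(C \right)} = C + C^{2}$ ($p{\left(C \right)} = C^{2} + C = C + C^{2}$)
$p{\left(-189 \right)} - -26331 = - 189 \left(1 - 189\right) - -26331 = \left(-189\right) \left(-188\right) + 26331 = 35532 + 26331 = 61863$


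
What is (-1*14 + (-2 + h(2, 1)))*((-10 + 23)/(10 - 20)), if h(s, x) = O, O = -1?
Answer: 221/10 ≈ 22.100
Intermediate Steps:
h(s, x) = -1
(-1*14 + (-2 + h(2, 1)))*((-10 + 23)/(10 - 20)) = (-1*14 + (-2 - 1))*((-10 + 23)/(10 - 20)) = (-14 - 3)*(13/(-10)) = -221*(-1)/10 = -17*(-13/10) = 221/10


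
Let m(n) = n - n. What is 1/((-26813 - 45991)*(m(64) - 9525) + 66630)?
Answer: 1/693524730 ≈ 1.4419e-9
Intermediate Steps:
m(n) = 0
1/((-26813 - 45991)*(m(64) - 9525) + 66630) = 1/((-26813 - 45991)*(0 - 9525) + 66630) = 1/(-72804*(-9525) + 66630) = 1/(693458100 + 66630) = 1/693524730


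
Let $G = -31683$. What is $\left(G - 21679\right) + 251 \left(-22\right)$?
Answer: $-58884$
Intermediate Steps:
$\left(G - 21679\right) + 251 \left(-22\right) = \left(-31683 - 21679\right) + 251 \left(-22\right) = -53362 - 5522 = -58884$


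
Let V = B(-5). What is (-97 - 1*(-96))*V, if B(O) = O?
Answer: 5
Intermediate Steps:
V = -5
(-97 - 1*(-96))*V = (-97 - 1*(-96))*(-5) = (-97 + 96)*(-5) = -1*(-5) = 5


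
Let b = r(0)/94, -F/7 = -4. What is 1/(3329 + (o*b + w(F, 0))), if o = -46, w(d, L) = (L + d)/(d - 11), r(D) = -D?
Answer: 17/56621 ≈ 0.00030024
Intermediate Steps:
F = 28 (F = -7*(-4) = 28)
w(d, L) = (L + d)/(-11 + d)
b = 0 (b = -1*0/94 = 0*(1/94) = 0)
1/(3329 + (o*b + w(F, 0))) = 1/(3329 + (-46*0 + (0 + 28)/(-11 + 28))) = 1/(3329 + (0 + 28/17)) = 1/(3329 + 28/17) = 1/(56621/17) = 17/56621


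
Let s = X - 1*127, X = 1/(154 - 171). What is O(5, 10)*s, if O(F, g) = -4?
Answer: 8640/17 ≈ 508.24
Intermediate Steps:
X = -1/17 (X = 1/(-17) = -1/17 ≈ -0.058824)
s = -2160/17 (s = -1/17 - 1*127 = -1/17 - 127 = -2160/17 ≈ -127.06)
O(5, 10)*s = -4*(-2160/17) = 8640/17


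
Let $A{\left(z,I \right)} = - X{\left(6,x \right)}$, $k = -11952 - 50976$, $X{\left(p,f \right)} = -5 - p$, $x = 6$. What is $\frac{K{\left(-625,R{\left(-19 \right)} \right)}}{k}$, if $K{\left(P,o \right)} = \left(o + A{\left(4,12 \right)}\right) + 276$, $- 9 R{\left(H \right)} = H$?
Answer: $- \frac{1301}{283176} \approx -0.0045943$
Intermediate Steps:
$R{\left(H \right)} = - \frac{H}{9}$
$k = -62928$
$A{\left(z,I \right)} = 11$ ($A{\left(z,I \right)} = - (-5 - 6) = \left(-1\right) \left(-11\right) = 11$)
$K{\left(P,o \right)} = 287 + o$ ($K{\left(P,o \right)} = \left(o + 11\right) + 276 = \left(11 + o\right) + 276 = 287 + o$)
$\frac{K{\left(-625,R{\left(-19 \right)} \right)}}{k} = \frac{287 - - \frac{19}{9}}{-62928} = \left(287 + \frac{19}{9}\right) \left(- \frac{1}{62928}\right) = \frac{2602}{9} \left(- \frac{1}{62928}\right) = - \frac{1301}{283176}$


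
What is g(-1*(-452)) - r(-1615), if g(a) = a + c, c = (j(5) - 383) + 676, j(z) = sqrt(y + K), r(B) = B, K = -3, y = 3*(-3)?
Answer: 2360 + 2*I*sqrt(3) ≈ 2360.0 + 3.4641*I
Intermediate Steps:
y = -9
j(z) = 2*I*sqrt(3) (j(z) = sqrt(-9 - 3) = sqrt(-12) = 2*I*sqrt(3))
c = 293 + 2*I*sqrt(3) (c = (2*I*sqrt(3) - 383) + 676 = (-383 + 2*I*sqrt(3)) + 676 = 293 + 2*I*sqrt(3) ≈ 293.0 + 3.4641*I)
g(a) = 293 + a + 2*I*sqrt(3) (g(a) = a + (293 + 2*I*sqrt(3)) = 293 + a + 2*I*sqrt(3))
g(-1*(-452)) - r(-1615) = (293 - 1*(-452) + 2*I*sqrt(3)) - 1*(-1615) = (293 + 452 + 2*I*sqrt(3)) + 1615 = (745 + 2*I*sqrt(3)) + 1615 = 2360 + 2*I*sqrt(3)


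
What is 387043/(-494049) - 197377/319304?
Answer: -221098287545/157751821896 ≈ -1.4016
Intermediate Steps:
387043/(-494049) - 197377/319304 = 387043*(-1/494049) - 197377*1/319304 = -387043/494049 - 197377/319304 = -221098287545/157751821896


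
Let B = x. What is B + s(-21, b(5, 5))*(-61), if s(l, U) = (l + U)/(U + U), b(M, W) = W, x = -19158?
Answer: -95302/5 ≈ -19060.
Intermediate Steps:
B = -19158
s(l, U) = (U + l)/(2*U) (s(l, U) = (U + l)/((2*U)) = (U + l)*(1/(2*U)) = (U + l)/(2*U))
B + s(-21, b(5, 5))*(-61) = -19158 + ((1/2)*(5 - 21)/5)*(-61) = -19158 + ((1/2)*(1/5)*(-16))*(-61) = -19158 - 8/5*(-61) = -19158 + 488/5 = -95302/5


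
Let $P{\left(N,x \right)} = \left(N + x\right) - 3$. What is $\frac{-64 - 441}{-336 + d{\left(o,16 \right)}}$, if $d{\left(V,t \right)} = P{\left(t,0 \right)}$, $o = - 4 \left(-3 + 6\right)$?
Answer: $\frac{505}{323} \approx 1.5635$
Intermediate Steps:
$o = -12$ ($o = \left(-4\right) 3 = -12$)
$P{\left(N,x \right)} = -3 + N + x$
$d{\left(V,t \right)} = -3 + t$ ($d{\left(V,t \right)} = -3 + t + 0 = -3 + t$)
$\frac{-64 - 441}{-336 + d{\left(o,16 \right)}} = \frac{-64 - 441}{-336 + \left(-3 + 16\right)} = - \frac{505}{-336 + 13} = - \frac{505}{-323} = \left(-505\right) \left(- \frac{1}{323}\right) = \frac{505}{323}$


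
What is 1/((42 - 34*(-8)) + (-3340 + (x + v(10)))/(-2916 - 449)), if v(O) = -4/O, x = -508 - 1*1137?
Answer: 16825/5307977 ≈ 0.0031698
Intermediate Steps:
x = -1645 (x = -508 - 1137 = -1645)
1/((42 - 34*(-8)) + (-3340 + (x + v(10)))/(-2916 - 449)) = 1/((42 - 34*(-8)) + (-3340 + (-1645 - 4/10))/(-2916 - 449)) = 1/((42 + 272) + (-3340 + (-1645 - 4*⅒))/(-3365)) = 1/(314 + (-3340 + (-1645 - ⅖))*(-1/3365)) = 1/(314 + (-3340 - 8227/5)*(-1/3365)) = 1/(314 - 24927/5*(-1/3365)) = 1/(314 + 24927/16825) = 1/(5307977/16825) = 16825/5307977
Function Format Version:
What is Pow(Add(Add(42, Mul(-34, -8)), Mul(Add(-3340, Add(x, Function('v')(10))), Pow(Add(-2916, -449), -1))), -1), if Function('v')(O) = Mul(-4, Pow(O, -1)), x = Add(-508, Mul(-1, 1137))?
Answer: Rational(16825, 5307977) ≈ 0.0031698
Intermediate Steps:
x = -1645 (x = Add(-508, -1137) = -1645)
Pow(Add(Add(42, Mul(-34, -8)), Mul(Add(-3340, Add(x, Function('v')(10))), Pow(Add(-2916, -449), -1))), -1) = Pow(Add(Add(42, Mul(-34, -8)), Mul(Add(-3340, Add(-1645, Mul(-4, Pow(10, -1)))), Pow(Add(-2916, -449), -1))), -1) = Pow(Add(Add(42, 272), Mul(Add(-3340, Add(-1645, Mul(-4, Rational(1, 10)))), Pow(-3365, -1))), -1) = Pow(Add(314, Mul(Add(-3340, Add(-1645, Rational(-2, 5))), Rational(-1, 3365))), -1) = Pow(Add(314, Mul(Add(-3340, Rational(-8227, 5)), Rational(-1, 3365))), -1) = Pow(Add(314, Mul(Rational(-24927, 5), Rational(-1, 3365))), -1) = Pow(Add(314, Rational(24927, 16825)), -1) = Pow(Rational(5307977, 16825), -1) = Rational(16825, 5307977)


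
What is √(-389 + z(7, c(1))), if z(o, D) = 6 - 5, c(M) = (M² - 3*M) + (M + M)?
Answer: 2*I*√97 ≈ 19.698*I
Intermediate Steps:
c(M) = M² - M (c(M) = (M² - 3*M) + 2*M = M² - M)
z(o, D) = 1
√(-389 + z(7, c(1))) = √(-389 + 1) = √(-388) = 2*I*√97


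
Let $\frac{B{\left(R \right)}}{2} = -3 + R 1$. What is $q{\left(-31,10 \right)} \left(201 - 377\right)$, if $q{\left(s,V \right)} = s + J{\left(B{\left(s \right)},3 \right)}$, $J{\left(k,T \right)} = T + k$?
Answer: $16896$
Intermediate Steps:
$B{\left(R \right)} = -6 + 2 R$ ($B{\left(R \right)} = 2 \left(-3 + R 1\right) = 2 \left(-3 + R\right) = -6 + 2 R$)
$q{\left(s,V \right)} = -3 + 3 s$ ($q{\left(s,V \right)} = s + \left(3 + \left(-6 + 2 s\right)\right) = s + \left(-3 + 2 s\right) = -3 + 3 s$)
$q{\left(-31,10 \right)} \left(201 - 377\right) = \left(-3 + 3 \left(-31\right)\right) \left(201 - 377\right) = \left(-3 - 93\right) \left(201 - 377\right) = \left(-96\right) \left(-176\right) = 16896$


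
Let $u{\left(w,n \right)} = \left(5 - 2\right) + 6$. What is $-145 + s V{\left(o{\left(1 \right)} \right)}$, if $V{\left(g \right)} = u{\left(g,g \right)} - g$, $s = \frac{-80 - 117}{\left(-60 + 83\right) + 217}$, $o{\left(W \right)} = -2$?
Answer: $- \frac{36967}{240} \approx -154.03$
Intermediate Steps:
$u{\left(w,n \right)} = 9$ ($u{\left(w,n \right)} = 3 + 6 = 9$)
$s = - \frac{197}{240}$ ($s = - \frac{197}{23 + 217} = - \frac{197}{240} \approx -0.82083$)
$V{\left(g \right)} = 9 - g$
$-145 + s V{\left(o{\left(1 \right)} \right)} = -145 - \frac{197 \left(9 - -2\right)}{240} = -145 - \frac{197 \left(9 + 2\right)}{240} = -145 - \frac{2167}{240} = - \frac{36967}{240}$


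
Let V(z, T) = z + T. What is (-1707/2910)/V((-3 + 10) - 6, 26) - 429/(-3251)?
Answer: 9385691/85143690 ≈ 0.11023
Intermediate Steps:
V(z, T) = T + z
(-1707/2910)/V((-3 + 10) - 6, 26) - 429/(-3251) = (-1707/2910)/(26 + ((-3 + 10) - 6)) - 429/(-3251) = (-1707*1/2910)/(26 + (7 - 6)) - 429*(-1/3251) = -569/(970*(26 + 1)) + 429/3251 = -569/970/27 + 429/3251 = -569/970*1/27 + 429/3251 = -569/26190 + 429/3251 = 9385691/85143690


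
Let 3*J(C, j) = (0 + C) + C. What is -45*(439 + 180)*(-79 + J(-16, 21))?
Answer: 2497665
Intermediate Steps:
J(C, j) = 2*C/3 (J(C, j) = ((0 + C) + C)/3 = (C + C)/3 = (2*C)/3 = 2*C/3)
-45*(439 + 180)*(-79 + J(-16, 21)) = -45*(439 + 180)*(-79 + (2/3)*(-16)) = -27855*(-79 - 32/3) = -27855*(-269)/3 = -45*(-166511/3) = 2497665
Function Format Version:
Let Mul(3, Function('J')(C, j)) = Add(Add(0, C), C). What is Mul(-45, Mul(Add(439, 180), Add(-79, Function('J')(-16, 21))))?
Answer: 2497665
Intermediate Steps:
Function('J')(C, j) = Mul(Rational(2, 3), C) (Function('J')(C, j) = Mul(Rational(1, 3), Add(Add(0, C), C)) = Mul(Rational(1, 3), Add(C, C)) = Mul(Rational(1, 3), Mul(2, C)) = Mul(Rational(2, 3), C))
Mul(-45, Mul(Add(439, 180), Add(-79, Function('J')(-16, 21)))) = Mul(-45, Mul(Add(439, 180), Add(-79, Mul(Rational(2, 3), -16)))) = Mul(-45, Mul(619, Add(-79, Rational(-32, 3)))) = Mul(-45, Mul(619, Rational(-269, 3))) = Mul(-45, Rational(-166511, 3)) = 2497665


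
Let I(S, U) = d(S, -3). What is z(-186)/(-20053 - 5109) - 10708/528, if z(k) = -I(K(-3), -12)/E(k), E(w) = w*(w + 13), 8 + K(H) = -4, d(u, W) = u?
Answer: -180622284463/8906291196 ≈ -20.280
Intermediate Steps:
K(H) = -12 (K(H) = -8 - 4 = -12)
I(S, U) = S
E(w) = w*(13 + w)
z(k) = 12/(k*(13 + k)) (z(k) = -(-12)/(k*(13 + k)) = 12/(k*(13 + k)))
z(-186)/(-20053 - 5109) - 10708/528 = (12/(-186*(13 - 186)))/(-20053 - 5109) - 10708/528 = (12*(-1/186)/(-173))/(-25162) - 10708*1/528 = (12*(-1/186)*(-1/173))*(-1/25162) - 2677/132 = (2/5363)*(-1/25162) - 2677/132 = -1/67471903 - 2677/132 = -180622284463/8906291196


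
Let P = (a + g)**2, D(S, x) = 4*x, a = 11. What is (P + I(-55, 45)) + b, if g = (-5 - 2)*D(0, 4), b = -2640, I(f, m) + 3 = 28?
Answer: 7586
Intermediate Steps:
I(f, m) = 25 (I(f, m) = -3 + 28 = 25)
g = -112 (g = (-5 - 2)*(4*4) = -7*16 = -112)
P = 10201 (P = (11 - 112)**2 = (-101)**2 = 10201)
(P + I(-55, 45)) + b = (10201 + 25) - 2640 = 10226 - 2640 = 7586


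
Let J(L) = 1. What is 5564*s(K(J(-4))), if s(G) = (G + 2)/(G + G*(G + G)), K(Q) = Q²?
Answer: 5564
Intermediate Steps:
s(G) = (2 + G)/(G + 2*G²) (s(G) = (2 + G)/(G + G*(2*G)) = (2 + G)/(G + 2*G²))
5564*s(K(J(-4))) = 5564*((2 + 1²)/((1²)*(1 + 2*1²))) = 5564*((2 + 1)/(1*(1 + 2*1))) = 5564*(1*3/(1 + 2)) = 5564*(1*3/3) = 5564*(1*(⅓)*3) = 5564*1 = 5564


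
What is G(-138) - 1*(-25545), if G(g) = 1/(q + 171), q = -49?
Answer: 3116491/122 ≈ 25545.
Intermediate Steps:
G(g) = 1/122 (G(g) = 1/(-49 + 171) = 1/122)
G(-138) - 1*(-25545) = 1/122 - 1*(-25545) = 1/122 + 25545 = 3116491/122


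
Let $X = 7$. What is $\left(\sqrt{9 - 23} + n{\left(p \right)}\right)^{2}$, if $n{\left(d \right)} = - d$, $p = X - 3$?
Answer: $\left(4 - i \sqrt{14}\right)^{2} \approx 2.0 - 29.933 i$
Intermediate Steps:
$p = 4$ ($p = 7 - 3 = 4$)
$\left(\sqrt{9 - 23} + n{\left(p \right)}\right)^{2} = \left(\sqrt{9 - 23} - 4\right)^{2} = \left(\sqrt{-14} - 4\right)^{2} = \left(i \sqrt{14} - 4\right)^{2} = \left(-4 + i \sqrt{14}\right)^{2}$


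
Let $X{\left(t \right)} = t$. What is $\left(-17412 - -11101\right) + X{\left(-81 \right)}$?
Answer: $-6392$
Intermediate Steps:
$\left(-17412 - -11101\right) + X{\left(-81 \right)} = \left(-17412 - -11101\right) - 81 = \left(-17412 + 11101\right) - 81 = -6311 - 81 = -6392$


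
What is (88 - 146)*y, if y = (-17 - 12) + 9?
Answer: 1160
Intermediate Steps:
y = -20 (y = -29 + 9 = -20)
(88 - 146)*y = (88 - 146)*(-20) = -58*(-20) = 1160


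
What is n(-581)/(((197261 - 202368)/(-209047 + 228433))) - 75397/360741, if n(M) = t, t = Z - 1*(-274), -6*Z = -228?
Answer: -2182302460591/1842304287 ≈ -1184.6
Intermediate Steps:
Z = 38 (Z = -1/6*(-228) = 38)
t = 312 (t = 38 - 1*(-274) = 38 + 274 = 312)
n(M) = 312
n(-581)/(((197261 - 202368)/(-209047 + 228433))) - 75397/360741 = 312/(((197261 - 202368)/(-209047 + 228433))) - 75397/360741 = 312/((-5107/19386)) - 75397*1/360741 = 312/((-5107*1/19386)) - 75397/360741 = 312/(-5107/19386) - 75397/360741 = 312*(-19386/5107) - 75397/360741 = -6048432/5107 - 75397/360741 = -2182302460591/1842304287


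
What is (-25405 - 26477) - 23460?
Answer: -75342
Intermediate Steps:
(-25405 - 26477) - 23460 = -51882 - 23460 = -75342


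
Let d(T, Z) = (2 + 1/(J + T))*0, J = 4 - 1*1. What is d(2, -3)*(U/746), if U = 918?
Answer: 0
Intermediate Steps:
J = 3 (J = 4 - 1 = 3)
d(T, Z) = 0 (d(T, Z) = (2 + 1/(3 + T))*0 = 0)
d(2, -3)*(U/746) = 0*(918/746) = 0*(918*(1/746)) = 0*(459/373) = 0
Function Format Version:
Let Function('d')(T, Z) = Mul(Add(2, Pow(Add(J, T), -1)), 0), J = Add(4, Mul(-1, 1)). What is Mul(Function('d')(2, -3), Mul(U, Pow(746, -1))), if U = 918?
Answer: 0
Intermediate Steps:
J = 3 (J = Add(4, -1) = 3)
Function('d')(T, Z) = 0 (Function('d')(T, Z) = Mul(Add(2, Pow(Add(3, T), -1)), 0) = 0)
Mul(Function('d')(2, -3), Mul(U, Pow(746, -1))) = Mul(0, Mul(918, Pow(746, -1))) = Mul(0, Mul(918, Rational(1, 746))) = Mul(0, Rational(459, 373)) = 0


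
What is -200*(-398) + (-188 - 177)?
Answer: 79235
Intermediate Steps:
-200*(-398) + (-188 - 177) = 79600 - 365 = 79235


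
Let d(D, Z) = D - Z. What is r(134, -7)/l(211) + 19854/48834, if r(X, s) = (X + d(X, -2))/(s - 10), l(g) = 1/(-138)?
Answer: 101105131/46121 ≈ 2192.2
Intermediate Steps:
l(g) = -1/138
r(X, s) = (2 + 2*X)/(-10 + s) (r(X, s) = (X + (X - 1*(-2)))/(s - 10) = (X + (X + 2))/(-10 + s) = (X + (2 + X))/(-10 + s) = (2 + 2*X)/(-10 + s))
r(134, -7)/l(211) + 19854/48834 = (2*(1 + 134)/(-10 - 7))/(-1/138) + 19854/48834 = (2*135/(-17))*(-138) + 19854*(1/48834) = (2*(-1/17)*135)*(-138) + 1103/2713 = -270/17*(-138) + 1103/2713 = 37260/17 + 1103/2713 = 101105131/46121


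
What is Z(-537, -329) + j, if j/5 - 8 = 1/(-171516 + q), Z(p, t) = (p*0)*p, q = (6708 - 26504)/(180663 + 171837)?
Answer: 604593657335/15114852449 ≈ 40.000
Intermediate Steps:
q = -4949/88125 (q = -19796/352500 = -19796*1/352500 = -4949/88125 ≈ -0.056159)
Z(p, t) = 0 (Z(p, t) = 0*p = 0)
j = 604593657335/15114852449 (j = 40 + 5/(-171516 - 4949/88125) = 40 + 5/(-15114852449/88125) = 40 + 5*(-88125/15114852449) = 40 - 440625/15114852449 = 604593657335/15114852449 ≈ 40.000)
Z(-537, -329) + j = 0 + 604593657335/15114852449 = 604593657335/15114852449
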